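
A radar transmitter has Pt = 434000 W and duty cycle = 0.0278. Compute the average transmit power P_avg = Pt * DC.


P_avg = 434000 * 0.0278 = 12065.2 W

12065.2 W


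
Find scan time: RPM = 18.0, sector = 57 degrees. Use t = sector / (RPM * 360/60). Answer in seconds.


t = 57 / (18.0 * 360) * 60 = 0.53 s

0.53 s


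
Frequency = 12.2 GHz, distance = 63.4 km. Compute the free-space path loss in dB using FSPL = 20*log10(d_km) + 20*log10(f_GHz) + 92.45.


20*log10(63.4) = 36.04
20*log10(12.2) = 21.73
FSPL = 150.2 dB

150.2 dB


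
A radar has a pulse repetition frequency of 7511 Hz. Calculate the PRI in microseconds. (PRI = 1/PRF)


PRI = 1/7511 = 0.0001331381 s = 133.1 us

133.1 us


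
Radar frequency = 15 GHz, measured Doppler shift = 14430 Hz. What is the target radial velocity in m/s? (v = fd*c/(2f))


v = 14430 * 3e8 / (2 * 15000000000.0) = 144.3 m/s

144.3 m/s


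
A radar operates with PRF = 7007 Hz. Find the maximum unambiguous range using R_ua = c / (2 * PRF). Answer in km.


R_ua = 3e8 / (2 * 7007) = 21407.2 m = 21.4 km

21.4 km


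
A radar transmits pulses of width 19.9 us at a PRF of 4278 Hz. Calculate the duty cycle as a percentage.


DC = 19.9e-6 * 4278 * 100 = 8.51%

8.51%


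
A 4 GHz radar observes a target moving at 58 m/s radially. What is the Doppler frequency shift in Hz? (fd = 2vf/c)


fd = 2 * 58 * 4000000000.0 / 3e8 = 1546.7 Hz

1546.7 Hz


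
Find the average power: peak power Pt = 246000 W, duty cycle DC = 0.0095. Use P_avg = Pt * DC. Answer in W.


P_avg = 246000 * 0.0095 = 2337.0 W

2337.0 W


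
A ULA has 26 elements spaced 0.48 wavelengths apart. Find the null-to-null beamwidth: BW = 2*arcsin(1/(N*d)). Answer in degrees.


1/(N*d) = 1/(26*0.48) = 0.080128
BW = 2*arcsin(0.080128) = 9.2 degrees

9.2 degrees


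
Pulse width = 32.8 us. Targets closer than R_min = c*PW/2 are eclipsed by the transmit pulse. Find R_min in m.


R_min = 3e8 * 32.8e-6 / 2 = 4920.0 m

4920.0 m


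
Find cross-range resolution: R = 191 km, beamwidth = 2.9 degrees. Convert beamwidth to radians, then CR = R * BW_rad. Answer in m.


BW_rad = 0.050614548
CR = 191000 * 0.050614548 = 9667.4 m

9667.4 m


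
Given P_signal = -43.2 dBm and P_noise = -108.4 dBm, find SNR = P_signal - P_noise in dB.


SNR = -43.2 - (-108.4) = 65.2 dB

65.2 dB


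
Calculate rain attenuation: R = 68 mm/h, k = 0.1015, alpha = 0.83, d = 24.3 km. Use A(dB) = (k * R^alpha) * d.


gamma = 0.1015 * 68^0.83 = 3.368592 dB/km
A = 3.368592 * 24.3 = 81.86 dB

81.86 dB


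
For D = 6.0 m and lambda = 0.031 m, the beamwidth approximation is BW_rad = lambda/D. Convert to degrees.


BW_rad = 0.031 / 6.0 = 0.005167
BW_deg = 0.3 degrees

0.3 degrees


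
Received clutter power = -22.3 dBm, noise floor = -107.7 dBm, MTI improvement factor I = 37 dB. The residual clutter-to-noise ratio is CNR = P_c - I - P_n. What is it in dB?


CNR = -22.3 - 37 - (-107.7) = 48.4 dB

48.4 dB


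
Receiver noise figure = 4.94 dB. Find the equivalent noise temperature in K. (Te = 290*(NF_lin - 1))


NF_lin = 10^(4.94/10) = 3.11889
Te = 290 * (3.11889 - 1) = 614.5 K

614.5 K


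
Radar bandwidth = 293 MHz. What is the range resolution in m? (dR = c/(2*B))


dR = 3e8 / (2 * 293000000.0) = 0.51 m

0.51 m


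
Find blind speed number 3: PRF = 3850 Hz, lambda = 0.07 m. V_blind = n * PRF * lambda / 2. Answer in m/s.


V_blind = 3 * 3850 * 0.07 / 2 = 404.3 m/s

404.3 m/s


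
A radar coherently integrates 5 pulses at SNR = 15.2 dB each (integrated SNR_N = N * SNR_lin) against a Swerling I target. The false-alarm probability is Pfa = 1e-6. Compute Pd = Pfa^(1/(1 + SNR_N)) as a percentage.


SNR_lin = 10^(15.2/10) = 33.11311
SNR_N = 5 * 33.11311 = 165.56555
1/(1 + SNR_N) = 1/166.56555 = 0.0060036
Pd = (1e-6)^0.0060036 = 0.9204
Pd = 92.0%

92.0%


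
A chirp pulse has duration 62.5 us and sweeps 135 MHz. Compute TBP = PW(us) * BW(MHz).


TBP = 62.5 * 135 = 8437.5

8437.5


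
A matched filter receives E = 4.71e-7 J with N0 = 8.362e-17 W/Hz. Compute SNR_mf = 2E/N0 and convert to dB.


SNR_lin = 2 * 4.71e-7 / 8.362e-17 = 1.127e10
SNR_dB = 10*log10(1.127e10) = 100.5 dB

100.5 dB


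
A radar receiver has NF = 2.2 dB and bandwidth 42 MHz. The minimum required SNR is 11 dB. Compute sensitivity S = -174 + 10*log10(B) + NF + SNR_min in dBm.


10*log10(42000000.0) = 76.23
S = -174 + 76.23 + 2.2 + 11 = -84.6 dBm

-84.6 dBm


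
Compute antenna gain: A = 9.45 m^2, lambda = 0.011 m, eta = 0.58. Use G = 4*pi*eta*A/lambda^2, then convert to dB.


G_linear = 4*pi*0.58*9.45/0.011^2 = 569225.43
G_dB = 10*log10(569225.43) = 57.6 dB

57.6 dB


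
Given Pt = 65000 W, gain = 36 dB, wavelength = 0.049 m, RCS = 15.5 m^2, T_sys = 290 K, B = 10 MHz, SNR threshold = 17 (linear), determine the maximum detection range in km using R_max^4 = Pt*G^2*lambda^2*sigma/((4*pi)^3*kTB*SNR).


G_lin = 10^(36/10) = 3981.071706
R^4 = 65000 * 3981.071706^2 * 0.049^2 * 15.5 / ((4*pi)^3 * 1.38e-23 * 290 * 10000000.0 * 17)
R^4 = 2.83976e19 m^4
R_max = (2.83976e19)^(1/4) = 72999.6 m = 73.0 km

73.0 km


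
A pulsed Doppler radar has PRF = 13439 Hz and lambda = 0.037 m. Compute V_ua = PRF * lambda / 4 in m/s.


V_ua = 13439 * 0.037 / 4 = 124.3 m/s

124.3 m/s


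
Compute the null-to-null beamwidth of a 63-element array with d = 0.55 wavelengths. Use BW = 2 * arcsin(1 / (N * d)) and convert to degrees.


1/(N*d) = 1/(63*0.55) = 0.02886
BW = 2*arcsin(0.02886) = 3.3 degrees

3.3 degrees


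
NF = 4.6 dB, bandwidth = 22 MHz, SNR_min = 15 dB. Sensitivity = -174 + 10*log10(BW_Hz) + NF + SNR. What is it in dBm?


10*log10(22000000.0) = 73.42
S = -174 + 73.42 + 4.6 + 15 = -81.0 dBm

-81.0 dBm


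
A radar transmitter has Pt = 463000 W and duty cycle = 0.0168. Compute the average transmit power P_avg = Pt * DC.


P_avg = 463000 * 0.0168 = 7778.4 W

7778.4 W


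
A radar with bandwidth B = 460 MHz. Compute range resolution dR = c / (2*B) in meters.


dR = 3e8 / (2 * 460000000.0) = 0.33 m

0.33 m


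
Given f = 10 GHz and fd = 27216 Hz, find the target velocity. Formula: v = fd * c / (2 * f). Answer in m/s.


v = 27216 * 3e8 / (2 * 10000000000.0) = 408.2 m/s

408.2 m/s


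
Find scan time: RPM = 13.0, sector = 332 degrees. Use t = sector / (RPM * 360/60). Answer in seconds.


t = 332 / (13.0 * 360) * 60 = 4.26 s

4.26 s


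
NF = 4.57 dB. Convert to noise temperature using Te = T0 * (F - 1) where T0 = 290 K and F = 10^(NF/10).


NF_lin = 10^(4.57/10) = 2.864178
Te = 290 * (2.864178 - 1) = 540.6 K

540.6 K


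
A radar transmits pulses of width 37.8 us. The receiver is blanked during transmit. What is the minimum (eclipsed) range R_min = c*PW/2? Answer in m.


R_min = 3e8 * 37.8e-6 / 2 = 5670.0 m

5670.0 m


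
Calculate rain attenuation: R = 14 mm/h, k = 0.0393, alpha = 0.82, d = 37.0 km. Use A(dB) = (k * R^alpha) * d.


gamma = 0.0393 * 14^0.82 = 0.342151 dB/km
A = 0.342151 * 37.0 = 12.66 dB

12.66 dB


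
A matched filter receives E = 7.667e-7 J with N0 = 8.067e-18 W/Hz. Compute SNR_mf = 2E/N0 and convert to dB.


SNR_lin = 2 * 7.667e-7 / 8.067e-18 = 1.901e11
SNR_dB = 10*log10(1.901e11) = 112.8 dB

112.8 dB


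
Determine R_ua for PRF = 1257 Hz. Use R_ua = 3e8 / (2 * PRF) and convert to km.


R_ua = 3e8 / (2 * 1257) = 119331.7 m = 119.3 km

119.3 km


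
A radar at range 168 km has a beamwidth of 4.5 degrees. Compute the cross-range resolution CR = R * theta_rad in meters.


BW_rad = 0.078539816
CR = 168000 * 0.078539816 = 13194.7 m

13194.7 m


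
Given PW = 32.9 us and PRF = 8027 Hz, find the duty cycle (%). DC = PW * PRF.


DC = 32.9e-6 * 8027 * 100 = 26.41%

26.41%


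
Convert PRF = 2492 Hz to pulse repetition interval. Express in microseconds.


PRI = 1/2492 = 0.0004012841 s = 401.3 us

401.3 us


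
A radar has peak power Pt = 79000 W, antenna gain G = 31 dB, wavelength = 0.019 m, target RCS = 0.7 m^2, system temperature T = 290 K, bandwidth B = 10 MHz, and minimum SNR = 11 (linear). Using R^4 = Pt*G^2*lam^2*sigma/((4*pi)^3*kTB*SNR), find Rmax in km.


G_lin = 10^(31/10) = 1258.925412
R^4 = 79000 * 1258.925412^2 * 0.019^2 * 0.7 / ((4*pi)^3 * 1.38e-23 * 290 * 10000000.0 * 11)
R^4 = 3.62187e16 m^4
R_max = (3.62187e16)^(1/4) = 13795.4 m = 13.8 km

13.8 km


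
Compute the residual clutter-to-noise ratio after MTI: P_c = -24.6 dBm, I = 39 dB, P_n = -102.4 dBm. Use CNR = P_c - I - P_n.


CNR = -24.6 - 39 - (-102.4) = 38.8 dB

38.8 dB


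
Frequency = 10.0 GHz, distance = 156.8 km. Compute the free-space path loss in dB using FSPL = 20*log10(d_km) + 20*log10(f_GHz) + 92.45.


20*log10(156.8) = 43.91
20*log10(10.0) = 20.0
FSPL = 156.4 dB

156.4 dB


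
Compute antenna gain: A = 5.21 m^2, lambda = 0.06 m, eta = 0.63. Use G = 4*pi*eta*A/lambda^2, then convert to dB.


G_linear = 4*pi*0.63*5.21/0.06^2 = 11457.39
G_dB = 10*log10(11457.39) = 40.6 dB

40.6 dB


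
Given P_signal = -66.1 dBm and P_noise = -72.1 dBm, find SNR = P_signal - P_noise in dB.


SNR = -66.1 - (-72.1) = 6.0 dB

6.0 dB


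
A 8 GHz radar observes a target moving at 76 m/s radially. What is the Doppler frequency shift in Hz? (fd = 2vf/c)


fd = 2 * 76 * 8000000000.0 / 3e8 = 4053.3 Hz

4053.3 Hz


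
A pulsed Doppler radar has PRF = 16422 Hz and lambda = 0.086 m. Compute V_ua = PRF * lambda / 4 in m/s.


V_ua = 16422 * 0.086 / 4 = 353.1 m/s

353.1 m/s


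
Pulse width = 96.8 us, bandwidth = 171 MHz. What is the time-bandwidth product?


TBP = 96.8 * 171 = 16552.8

16552.8


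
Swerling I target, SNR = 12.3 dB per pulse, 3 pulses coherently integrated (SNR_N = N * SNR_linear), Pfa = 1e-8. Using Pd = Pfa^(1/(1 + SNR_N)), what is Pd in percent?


SNR_lin = 10^(12.3/10) = 16.98244
SNR_N = 3 * 16.98244 = 50.94732
1/(1 + SNR_N) = 1/51.94732 = 0.0192503
Pd = (1e-8)^0.0192503 = 0.70145
Pd = 70.1%

70.1%


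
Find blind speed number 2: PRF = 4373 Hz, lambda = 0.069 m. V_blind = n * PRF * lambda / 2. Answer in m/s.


V_blind = 2 * 4373 * 0.069 / 2 = 301.7 m/s

301.7 m/s


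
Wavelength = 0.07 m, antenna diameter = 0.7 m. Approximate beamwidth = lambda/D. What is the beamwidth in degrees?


BW_rad = 0.07 / 0.7 = 0.1
BW_deg = 5.73 degrees

5.73 degrees


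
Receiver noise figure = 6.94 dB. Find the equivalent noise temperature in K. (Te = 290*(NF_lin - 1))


NF_lin = 10^(6.94/10) = 4.943107
Te = 290 * (4.943107 - 1) = 1143.5 K

1143.5 K


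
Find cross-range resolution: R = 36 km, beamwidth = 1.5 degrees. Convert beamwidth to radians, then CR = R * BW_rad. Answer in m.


BW_rad = 0.026179939
CR = 36000 * 0.026179939 = 942.5 m

942.5 m


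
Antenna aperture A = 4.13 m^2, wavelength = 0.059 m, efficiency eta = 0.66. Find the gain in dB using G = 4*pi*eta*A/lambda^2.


G_linear = 4*pi*0.66*4.13/0.059^2 = 9840.11
G_dB = 10*log10(9840.11) = 39.9 dB

39.9 dB


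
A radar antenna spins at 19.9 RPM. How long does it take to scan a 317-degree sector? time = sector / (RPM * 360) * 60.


t = 317 / (19.9 * 360) * 60 = 2.65 s

2.65 s


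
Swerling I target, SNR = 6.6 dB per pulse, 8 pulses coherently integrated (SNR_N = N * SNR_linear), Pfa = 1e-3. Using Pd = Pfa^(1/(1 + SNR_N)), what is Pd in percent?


SNR_lin = 10^(6.6/10) = 4.57088
SNR_N = 8 * 4.57088 = 36.56704
1/(1 + SNR_N) = 1/37.56704 = 0.0266191
Pd = (1e-3)^0.0266191 = 0.83204
Pd = 83.2%

83.2%


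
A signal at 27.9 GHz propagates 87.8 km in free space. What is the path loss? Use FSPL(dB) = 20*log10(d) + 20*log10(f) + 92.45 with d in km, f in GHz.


20*log10(87.8) = 38.87
20*log10(27.9) = 28.91
FSPL = 160.2 dB

160.2 dB


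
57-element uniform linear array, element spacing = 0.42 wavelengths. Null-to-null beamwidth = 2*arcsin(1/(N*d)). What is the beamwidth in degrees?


1/(N*d) = 1/(57*0.42) = 0.041771
BW = 2*arcsin(0.041771) = 4.8 degrees

4.8 degrees


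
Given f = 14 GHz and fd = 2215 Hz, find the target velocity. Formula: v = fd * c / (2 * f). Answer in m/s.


v = 2215 * 3e8 / (2 * 14000000000.0) = 23.7 m/s

23.7 m/s


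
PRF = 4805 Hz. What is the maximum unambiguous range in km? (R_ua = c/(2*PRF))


R_ua = 3e8 / (2 * 4805) = 31217.5 m = 31.2 km

31.2 km


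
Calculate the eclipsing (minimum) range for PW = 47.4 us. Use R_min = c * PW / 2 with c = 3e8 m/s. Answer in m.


R_min = 3e8 * 47.4e-6 / 2 = 7110.0 m

7110.0 m


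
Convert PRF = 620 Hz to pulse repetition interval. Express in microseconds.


PRI = 1/620 = 0.0016129032 s = 1612.9 us

1612.9 us


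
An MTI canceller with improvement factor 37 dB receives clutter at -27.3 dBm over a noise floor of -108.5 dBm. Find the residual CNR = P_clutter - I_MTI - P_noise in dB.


CNR = -27.3 - 37 - (-108.5) = 44.2 dB

44.2 dB


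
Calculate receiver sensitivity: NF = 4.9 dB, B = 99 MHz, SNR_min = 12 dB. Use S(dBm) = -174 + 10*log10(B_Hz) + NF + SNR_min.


10*log10(99000000.0) = 79.96
S = -174 + 79.96 + 4.9 + 12 = -77.1 dBm

-77.1 dBm


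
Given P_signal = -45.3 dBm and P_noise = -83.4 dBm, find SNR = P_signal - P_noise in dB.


SNR = -45.3 - (-83.4) = 38.1 dB

38.1 dB


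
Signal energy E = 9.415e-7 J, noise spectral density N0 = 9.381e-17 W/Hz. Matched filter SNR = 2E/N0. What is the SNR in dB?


SNR_lin = 2 * 9.415e-7 / 9.381e-17 = 2.007e10
SNR_dB = 10*log10(2.007e10) = 103.0 dB

103.0 dB


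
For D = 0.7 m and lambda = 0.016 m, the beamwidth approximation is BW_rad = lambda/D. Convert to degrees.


BW_rad = 0.016 / 0.7 = 0.022857
BW_deg = 1.31 degrees

1.31 degrees


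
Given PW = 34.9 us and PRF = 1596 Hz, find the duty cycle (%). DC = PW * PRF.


DC = 34.9e-6 * 1596 * 100 = 5.57%

5.57%


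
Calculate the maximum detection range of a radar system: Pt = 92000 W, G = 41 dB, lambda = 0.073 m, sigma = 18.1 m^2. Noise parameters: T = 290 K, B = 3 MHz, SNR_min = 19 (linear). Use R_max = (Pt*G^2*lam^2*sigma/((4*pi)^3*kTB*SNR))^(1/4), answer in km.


G_lin = 10^(41/10) = 12589.254118
R^4 = 92000 * 12589.254118^2 * 0.073^2 * 18.1 / ((4*pi)^3 * 1.38e-23 * 290 * 3000000.0 * 19)
R^4 = 3.10692e21 m^4
R_max = (3.10692e21)^(1/4) = 236092.7 m = 236.1 km

236.1 km


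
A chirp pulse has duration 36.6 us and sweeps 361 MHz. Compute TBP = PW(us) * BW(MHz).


TBP = 36.6 * 361 = 13212.6

13212.6


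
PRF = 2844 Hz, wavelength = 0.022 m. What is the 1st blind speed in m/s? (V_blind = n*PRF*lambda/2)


V_blind = 1 * 2844 * 0.022 / 2 = 31.3 m/s

31.3 m/s


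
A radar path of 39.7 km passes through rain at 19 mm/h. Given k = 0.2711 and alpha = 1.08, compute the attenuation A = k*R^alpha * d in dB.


gamma = 0.2711 * 19^1.08 = 6.519036 dB/km
A = 6.519036 * 39.7 = 258.81 dB

258.81 dB


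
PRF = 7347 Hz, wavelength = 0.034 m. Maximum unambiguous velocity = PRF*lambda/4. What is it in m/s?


V_ua = 7347 * 0.034 / 4 = 62.4 m/s

62.4 m/s


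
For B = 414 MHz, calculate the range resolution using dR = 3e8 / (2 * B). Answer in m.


dR = 3e8 / (2 * 414000000.0) = 0.36 m

0.36 m


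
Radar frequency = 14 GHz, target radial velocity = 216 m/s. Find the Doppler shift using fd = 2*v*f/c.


fd = 2 * 216 * 14000000000.0 / 3e8 = 20160.0 Hz

20160.0 Hz


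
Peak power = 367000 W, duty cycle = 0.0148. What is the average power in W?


P_avg = 367000 * 0.0148 = 5431.6 W

5431.6 W


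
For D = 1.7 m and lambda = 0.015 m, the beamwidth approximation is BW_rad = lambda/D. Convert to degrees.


BW_rad = 0.015 / 1.7 = 0.008824
BW_deg = 0.51 degrees

0.51 degrees


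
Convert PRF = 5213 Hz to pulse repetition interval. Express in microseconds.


PRI = 1/5213 = 0.0001918281 s = 191.8 us

191.8 us


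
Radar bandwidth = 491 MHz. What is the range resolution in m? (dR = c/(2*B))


dR = 3e8 / (2 * 491000000.0) = 0.31 m

0.31 m


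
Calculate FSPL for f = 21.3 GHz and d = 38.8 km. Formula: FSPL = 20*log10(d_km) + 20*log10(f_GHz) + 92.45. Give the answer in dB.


20*log10(38.8) = 31.78
20*log10(21.3) = 26.57
FSPL = 150.8 dB

150.8 dB


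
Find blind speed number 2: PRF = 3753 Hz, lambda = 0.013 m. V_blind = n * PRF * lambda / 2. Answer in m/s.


V_blind = 2 * 3753 * 0.013 / 2 = 48.8 m/s

48.8 m/s


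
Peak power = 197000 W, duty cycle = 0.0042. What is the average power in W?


P_avg = 197000 * 0.0042 = 827.4 W

827.4 W


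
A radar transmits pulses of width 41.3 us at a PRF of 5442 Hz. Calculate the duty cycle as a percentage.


DC = 41.3e-6 * 5442 * 100 = 22.48%

22.48%


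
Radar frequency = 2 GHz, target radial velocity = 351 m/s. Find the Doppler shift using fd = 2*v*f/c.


fd = 2 * 351 * 2000000000.0 / 3e8 = 4680.0 Hz

4680.0 Hz


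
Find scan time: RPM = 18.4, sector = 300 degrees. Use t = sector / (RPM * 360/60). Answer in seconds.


t = 300 / (18.4 * 360) * 60 = 2.72 s

2.72 s


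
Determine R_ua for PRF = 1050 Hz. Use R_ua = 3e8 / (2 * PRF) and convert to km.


R_ua = 3e8 / (2 * 1050) = 142857.1 m = 142.9 km

142.9 km


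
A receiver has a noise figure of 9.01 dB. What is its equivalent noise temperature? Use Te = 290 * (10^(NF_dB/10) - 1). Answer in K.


NF_lin = 10^(9.01/10) = 7.961594
Te = 290 * (7.961594 - 1) = 2018.9 K

2018.9 K


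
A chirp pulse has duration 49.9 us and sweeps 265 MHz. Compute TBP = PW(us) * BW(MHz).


TBP = 49.9 * 265 = 13223.5

13223.5


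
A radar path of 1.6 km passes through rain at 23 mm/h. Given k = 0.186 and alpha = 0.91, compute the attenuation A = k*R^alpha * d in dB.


gamma = 0.186 * 23^0.91 = 3.226155 dB/km
A = 3.226155 * 1.6 = 5.16 dB

5.16 dB


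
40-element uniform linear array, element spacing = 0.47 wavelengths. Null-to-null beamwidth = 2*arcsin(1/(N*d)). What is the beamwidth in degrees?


1/(N*d) = 1/(40*0.47) = 0.053191
BW = 2*arcsin(0.053191) = 6.1 degrees

6.1 degrees


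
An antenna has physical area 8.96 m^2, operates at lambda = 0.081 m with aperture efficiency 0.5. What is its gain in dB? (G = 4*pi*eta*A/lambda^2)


G_linear = 4*pi*0.5*8.96/0.081^2 = 8580.6
G_dB = 10*log10(8580.6) = 39.3 dB

39.3 dB


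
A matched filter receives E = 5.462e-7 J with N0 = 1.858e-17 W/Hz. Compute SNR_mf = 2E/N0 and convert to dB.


SNR_lin = 2 * 5.462e-7 / 1.858e-17 = 5.879e10
SNR_dB = 10*log10(5.879e10) = 107.7 dB

107.7 dB


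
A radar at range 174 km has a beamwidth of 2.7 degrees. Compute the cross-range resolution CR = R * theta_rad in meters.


BW_rad = 0.04712389
CR = 174000 * 0.04712389 = 8199.6 m

8199.6 m


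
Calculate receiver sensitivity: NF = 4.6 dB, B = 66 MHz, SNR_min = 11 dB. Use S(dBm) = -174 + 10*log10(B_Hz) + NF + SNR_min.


10*log10(66000000.0) = 78.2
S = -174 + 78.2 + 4.6 + 11 = -80.2 dBm

-80.2 dBm


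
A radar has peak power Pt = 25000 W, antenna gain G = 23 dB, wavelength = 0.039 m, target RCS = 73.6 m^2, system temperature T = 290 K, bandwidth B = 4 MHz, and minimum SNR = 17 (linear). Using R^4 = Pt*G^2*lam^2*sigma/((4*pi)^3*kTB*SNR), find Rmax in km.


G_lin = 10^(23/10) = 199.526231
R^4 = 25000 * 199.526231^2 * 0.039^2 * 73.6 / ((4*pi)^3 * 1.38e-23 * 290 * 4000000.0 * 17)
R^4 = 2.06315e17 m^4
R_max = (2.06315e17)^(1/4) = 21312.4 m = 21.3 km

21.3 km


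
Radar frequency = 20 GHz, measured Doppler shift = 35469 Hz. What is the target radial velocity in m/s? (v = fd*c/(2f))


v = 35469 * 3e8 / (2 * 20000000000.0) = 266.0 m/s

266.0 m/s


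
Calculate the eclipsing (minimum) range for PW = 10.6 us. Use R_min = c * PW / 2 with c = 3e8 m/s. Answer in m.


R_min = 3e8 * 10.6e-6 / 2 = 1590.0 m

1590.0 m


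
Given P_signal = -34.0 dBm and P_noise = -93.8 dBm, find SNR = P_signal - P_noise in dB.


SNR = -34.0 - (-93.8) = 59.8 dB

59.8 dB


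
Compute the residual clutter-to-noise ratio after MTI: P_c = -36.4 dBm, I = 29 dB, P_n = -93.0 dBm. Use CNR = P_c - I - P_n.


CNR = -36.4 - 29 - (-93.0) = 27.6 dB

27.6 dB


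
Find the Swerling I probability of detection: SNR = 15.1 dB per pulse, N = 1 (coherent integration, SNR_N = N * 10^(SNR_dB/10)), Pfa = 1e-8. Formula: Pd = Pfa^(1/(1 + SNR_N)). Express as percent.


SNR_lin = 10^(15.1/10) = 32.35937
SNR_N = 1 * 32.35937 = 32.35937
1/(1 + SNR_N) = 1/33.35937 = 0.0299766
Pd = (1e-8)^0.0299766 = 0.57569
Pd = 57.6%

57.6%


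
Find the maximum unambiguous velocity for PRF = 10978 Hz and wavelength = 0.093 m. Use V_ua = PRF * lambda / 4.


V_ua = 10978 * 0.093 / 4 = 255.2 m/s

255.2 m/s


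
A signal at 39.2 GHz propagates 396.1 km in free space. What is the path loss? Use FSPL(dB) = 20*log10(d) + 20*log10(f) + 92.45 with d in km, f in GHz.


20*log10(396.1) = 51.96
20*log10(39.2) = 31.87
FSPL = 176.3 dB

176.3 dB


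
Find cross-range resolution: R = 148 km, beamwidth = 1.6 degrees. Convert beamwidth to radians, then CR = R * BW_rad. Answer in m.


BW_rad = 0.027925268
CR = 148000 * 0.027925268 = 4132.9 m

4132.9 m


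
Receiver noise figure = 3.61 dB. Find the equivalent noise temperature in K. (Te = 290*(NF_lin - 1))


NF_lin = 10^(3.61/10) = 2.296149
Te = 290 * (2.296149 - 1) = 375.9 K

375.9 K


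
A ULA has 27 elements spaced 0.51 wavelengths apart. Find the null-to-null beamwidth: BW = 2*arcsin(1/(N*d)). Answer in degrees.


1/(N*d) = 1/(27*0.51) = 0.072622
BW = 2*arcsin(0.072622) = 8.3 degrees

8.3 degrees


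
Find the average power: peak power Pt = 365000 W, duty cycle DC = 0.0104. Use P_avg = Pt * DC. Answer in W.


P_avg = 365000 * 0.0104 = 3796.0 W

3796.0 W


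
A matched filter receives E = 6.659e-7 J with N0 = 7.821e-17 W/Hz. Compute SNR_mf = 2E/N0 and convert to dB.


SNR_lin = 2 * 6.659e-7 / 7.821e-17 = 1.703e10
SNR_dB = 10*log10(1.703e10) = 102.3 dB

102.3 dB


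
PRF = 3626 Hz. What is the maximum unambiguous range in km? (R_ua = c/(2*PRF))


R_ua = 3e8 / (2 * 3626) = 41367.9 m = 41.4 km

41.4 km


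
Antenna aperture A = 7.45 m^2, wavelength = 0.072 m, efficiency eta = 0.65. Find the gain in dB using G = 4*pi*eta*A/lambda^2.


G_linear = 4*pi*0.65*7.45/0.072^2 = 11738.55
G_dB = 10*log10(11738.55) = 40.7 dB

40.7 dB


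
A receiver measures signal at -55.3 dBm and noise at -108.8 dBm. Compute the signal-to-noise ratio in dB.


SNR = -55.3 - (-108.8) = 53.5 dB

53.5 dB


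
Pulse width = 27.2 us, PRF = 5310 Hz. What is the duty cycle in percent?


DC = 27.2e-6 * 5310 * 100 = 14.44%

14.44%


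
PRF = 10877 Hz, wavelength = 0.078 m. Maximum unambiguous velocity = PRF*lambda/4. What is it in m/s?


V_ua = 10877 * 0.078 / 4 = 212.1 m/s

212.1 m/s


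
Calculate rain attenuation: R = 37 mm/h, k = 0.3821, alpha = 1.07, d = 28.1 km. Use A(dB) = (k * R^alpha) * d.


gamma = 0.3821 * 37^1.07 = 18.203416 dB/km
A = 18.203416 * 28.1 = 511.52 dB

511.52 dB


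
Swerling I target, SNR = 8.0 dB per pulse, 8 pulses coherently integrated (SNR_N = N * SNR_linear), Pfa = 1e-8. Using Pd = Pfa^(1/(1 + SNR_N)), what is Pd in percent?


SNR_lin = 10^(8.0/10) = 6.30957
SNR_N = 8 * 6.30957 = 50.47656
1/(1 + SNR_N) = 1/51.47656 = 0.0194263
Pd = (1e-8)^0.0194263 = 0.69918
Pd = 69.9%

69.9%


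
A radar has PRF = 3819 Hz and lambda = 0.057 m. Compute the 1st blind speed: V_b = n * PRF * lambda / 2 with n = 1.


V_blind = 1 * 3819 * 0.057 / 2 = 108.8 m/s

108.8 m/s


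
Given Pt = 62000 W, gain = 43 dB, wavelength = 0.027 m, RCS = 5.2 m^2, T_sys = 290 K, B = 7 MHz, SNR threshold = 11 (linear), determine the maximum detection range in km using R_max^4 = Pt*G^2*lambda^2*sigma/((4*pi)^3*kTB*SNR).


G_lin = 10^(43/10) = 19952.62315
R^4 = 62000 * 19952.62315^2 * 0.027^2 * 5.2 / ((4*pi)^3 * 1.38e-23 * 290 * 7000000.0 * 11)
R^4 = 1.53012e20 m^4
R_max = (1.53012e20)^(1/4) = 111219.6 m = 111.2 km

111.2 km


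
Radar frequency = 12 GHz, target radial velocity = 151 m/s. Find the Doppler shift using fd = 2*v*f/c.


fd = 2 * 151 * 12000000000.0 / 3e8 = 12080.0 Hz

12080.0 Hz


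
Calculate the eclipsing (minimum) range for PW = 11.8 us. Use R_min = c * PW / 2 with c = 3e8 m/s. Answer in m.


R_min = 3e8 * 11.8e-6 / 2 = 1770.0 m

1770.0 m


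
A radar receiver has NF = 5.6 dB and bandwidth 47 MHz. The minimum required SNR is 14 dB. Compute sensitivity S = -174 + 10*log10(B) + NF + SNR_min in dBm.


10*log10(47000000.0) = 76.72
S = -174 + 76.72 + 5.6 + 14 = -77.7 dBm

-77.7 dBm


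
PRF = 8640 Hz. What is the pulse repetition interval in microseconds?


PRI = 1/8640 = 0.0001157407 s = 115.7 us

115.7 us


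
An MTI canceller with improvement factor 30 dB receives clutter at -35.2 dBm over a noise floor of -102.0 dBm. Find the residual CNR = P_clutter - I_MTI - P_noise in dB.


CNR = -35.2 - 30 - (-102.0) = 36.8 dB

36.8 dB


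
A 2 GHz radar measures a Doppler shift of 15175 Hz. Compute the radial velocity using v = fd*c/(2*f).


v = 15175 * 3e8 / (2 * 2000000000.0) = 1138.1 m/s

1138.1 m/s


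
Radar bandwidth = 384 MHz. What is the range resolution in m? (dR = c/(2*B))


dR = 3e8 / (2 * 384000000.0) = 0.39 m

0.39 m


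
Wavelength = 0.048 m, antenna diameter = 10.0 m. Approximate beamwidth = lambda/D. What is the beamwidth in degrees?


BW_rad = 0.048 / 10.0 = 0.0048
BW_deg = 0.28 degrees

0.28 degrees


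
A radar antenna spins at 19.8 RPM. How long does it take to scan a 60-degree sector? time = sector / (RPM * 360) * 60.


t = 60 / (19.8 * 360) * 60 = 0.51 s

0.51 s


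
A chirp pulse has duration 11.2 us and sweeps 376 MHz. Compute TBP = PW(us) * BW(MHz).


TBP = 11.2 * 376 = 4211.2

4211.2


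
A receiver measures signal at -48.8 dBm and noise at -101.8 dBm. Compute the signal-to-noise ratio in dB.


SNR = -48.8 - (-101.8) = 53.0 dB

53.0 dB


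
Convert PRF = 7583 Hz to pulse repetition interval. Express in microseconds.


PRI = 1/7583 = 0.0001318739 s = 131.9 us

131.9 us


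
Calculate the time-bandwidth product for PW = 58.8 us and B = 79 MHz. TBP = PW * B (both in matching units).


TBP = 58.8 * 79 = 4645.2

4645.2


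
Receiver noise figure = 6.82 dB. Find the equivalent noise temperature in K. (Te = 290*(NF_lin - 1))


NF_lin = 10^(6.82/10) = 4.808393
Te = 290 * (4.808393 - 1) = 1104.4 K

1104.4 K


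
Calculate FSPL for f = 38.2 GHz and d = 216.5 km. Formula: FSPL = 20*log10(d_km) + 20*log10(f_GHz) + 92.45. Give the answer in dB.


20*log10(216.5) = 46.71
20*log10(38.2) = 31.64
FSPL = 170.8 dB

170.8 dB


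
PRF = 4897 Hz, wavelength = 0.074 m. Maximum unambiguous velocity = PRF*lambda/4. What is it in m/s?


V_ua = 4897 * 0.074 / 4 = 90.6 m/s

90.6 m/s


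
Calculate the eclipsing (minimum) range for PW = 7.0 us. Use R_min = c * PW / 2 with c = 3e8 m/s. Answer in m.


R_min = 3e8 * 7.0e-6 / 2 = 1050.0 m

1050.0 m


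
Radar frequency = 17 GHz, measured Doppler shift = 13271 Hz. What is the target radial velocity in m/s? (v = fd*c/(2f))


v = 13271 * 3e8 / (2 * 17000000000.0) = 117.1 m/s

117.1 m/s


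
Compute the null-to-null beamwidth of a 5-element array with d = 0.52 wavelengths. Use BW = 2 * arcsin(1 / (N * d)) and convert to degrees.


1/(N*d) = 1/(5*0.52) = 0.384615
BW = 2*arcsin(0.384615) = 45.2 degrees

45.2 degrees


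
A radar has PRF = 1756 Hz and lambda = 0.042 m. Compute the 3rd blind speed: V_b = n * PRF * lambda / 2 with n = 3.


V_blind = 3 * 1756 * 0.042 / 2 = 110.6 m/s

110.6 m/s


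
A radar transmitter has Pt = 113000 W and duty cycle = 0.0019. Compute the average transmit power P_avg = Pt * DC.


P_avg = 113000 * 0.0019 = 214.7 W

214.7 W


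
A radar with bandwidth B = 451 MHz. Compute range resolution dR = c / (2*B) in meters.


dR = 3e8 / (2 * 451000000.0) = 0.33 m

0.33 m


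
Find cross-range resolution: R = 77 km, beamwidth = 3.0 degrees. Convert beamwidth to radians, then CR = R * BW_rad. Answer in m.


BW_rad = 0.052359878
CR = 77000 * 0.052359878 = 4031.7 m

4031.7 m


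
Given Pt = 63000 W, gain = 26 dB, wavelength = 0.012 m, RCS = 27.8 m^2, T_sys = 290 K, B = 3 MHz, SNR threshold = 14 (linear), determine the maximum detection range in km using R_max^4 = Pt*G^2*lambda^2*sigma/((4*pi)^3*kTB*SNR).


G_lin = 10^(26/10) = 398.107171
R^4 = 63000 * 398.107171^2 * 0.012^2 * 27.8 / ((4*pi)^3 * 1.38e-23 * 290 * 3000000.0 * 14)
R^4 = 1.19837e17 m^4
R_max = (1.19837e17)^(1/4) = 18605.8 m = 18.6 km

18.6 km


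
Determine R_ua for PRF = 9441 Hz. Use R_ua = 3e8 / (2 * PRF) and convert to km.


R_ua = 3e8 / (2 * 9441) = 15888.1 m = 15.9 km

15.9 km


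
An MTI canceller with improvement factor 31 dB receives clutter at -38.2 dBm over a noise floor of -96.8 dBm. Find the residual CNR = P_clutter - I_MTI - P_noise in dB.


CNR = -38.2 - 31 - (-96.8) = 27.6 dB

27.6 dB


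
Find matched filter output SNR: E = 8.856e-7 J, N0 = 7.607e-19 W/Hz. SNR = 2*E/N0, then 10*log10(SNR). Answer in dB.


SNR_lin = 2 * 8.856e-7 / 7.607e-19 = 2.328e12
SNR_dB = 10*log10(2.328e12) = 123.7 dB

123.7 dB


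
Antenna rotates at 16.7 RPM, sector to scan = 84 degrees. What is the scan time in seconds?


t = 84 / (16.7 * 360) * 60 = 0.84 s

0.84 s


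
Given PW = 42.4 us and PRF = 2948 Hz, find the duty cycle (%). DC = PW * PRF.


DC = 42.4e-6 * 2948 * 100 = 12.5%

12.5%


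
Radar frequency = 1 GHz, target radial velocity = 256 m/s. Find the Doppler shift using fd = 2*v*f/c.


fd = 2 * 256 * 1000000000.0 / 3e8 = 1706.7 Hz

1706.7 Hz


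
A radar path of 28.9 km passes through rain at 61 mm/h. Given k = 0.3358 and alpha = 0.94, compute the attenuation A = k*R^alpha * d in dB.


gamma = 0.3358 * 61^0.94 = 16.006292 dB/km
A = 16.006292 * 28.9 = 462.58 dB

462.58 dB


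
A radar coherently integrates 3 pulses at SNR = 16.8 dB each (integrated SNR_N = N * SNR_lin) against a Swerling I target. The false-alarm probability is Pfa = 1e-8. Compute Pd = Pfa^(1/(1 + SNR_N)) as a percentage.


SNR_lin = 10^(16.8/10) = 47.86301
SNR_N = 3 * 47.86301 = 143.58903
1/(1 + SNR_N) = 1/144.58903 = 0.0069162
Pd = (1e-8)^0.0069162 = 0.88038
Pd = 88.0%

88.0%


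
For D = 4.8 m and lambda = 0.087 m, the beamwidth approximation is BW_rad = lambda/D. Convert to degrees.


BW_rad = 0.087 / 4.8 = 0.018125
BW_deg = 1.04 degrees

1.04 degrees


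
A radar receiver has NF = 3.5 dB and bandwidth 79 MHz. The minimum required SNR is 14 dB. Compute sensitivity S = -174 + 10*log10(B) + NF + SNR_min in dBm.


10*log10(79000000.0) = 78.98
S = -174 + 78.98 + 3.5 + 14 = -77.5 dBm

-77.5 dBm


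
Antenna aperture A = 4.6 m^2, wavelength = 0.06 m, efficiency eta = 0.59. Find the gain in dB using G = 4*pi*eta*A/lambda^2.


G_linear = 4*pi*0.59*4.6/0.06^2 = 9473.65
G_dB = 10*log10(9473.65) = 39.8 dB

39.8 dB


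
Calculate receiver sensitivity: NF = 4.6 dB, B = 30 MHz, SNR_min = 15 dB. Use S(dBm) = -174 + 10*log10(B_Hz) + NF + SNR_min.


10*log10(30000000.0) = 74.77
S = -174 + 74.77 + 4.6 + 15 = -79.6 dBm

-79.6 dBm


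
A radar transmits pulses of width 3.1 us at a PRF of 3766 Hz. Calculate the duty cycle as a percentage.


DC = 3.1e-6 * 3766 * 100 = 1.17%

1.17%


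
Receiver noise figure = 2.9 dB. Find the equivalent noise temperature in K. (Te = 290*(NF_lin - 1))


NF_lin = 10^(2.9/10) = 1.949845
Te = 290 * (1.949845 - 1) = 275.5 K

275.5 K


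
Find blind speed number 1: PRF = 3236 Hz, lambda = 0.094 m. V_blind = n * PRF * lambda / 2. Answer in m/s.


V_blind = 1 * 3236 * 0.094 / 2 = 152.1 m/s

152.1 m/s


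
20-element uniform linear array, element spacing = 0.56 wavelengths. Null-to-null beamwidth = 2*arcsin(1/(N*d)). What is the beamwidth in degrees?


1/(N*d) = 1/(20*0.56) = 0.089286
BW = 2*arcsin(0.089286) = 10.2 degrees

10.2 degrees


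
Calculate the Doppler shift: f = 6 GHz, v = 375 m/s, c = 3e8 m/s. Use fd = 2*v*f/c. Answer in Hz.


fd = 2 * 375 * 6000000000.0 / 3e8 = 15000.0 Hz

15000.0 Hz


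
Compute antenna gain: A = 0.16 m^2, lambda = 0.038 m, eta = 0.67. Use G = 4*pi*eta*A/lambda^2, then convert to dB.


G_linear = 4*pi*0.67*0.16/0.038^2 = 932.91
G_dB = 10*log10(932.91) = 29.7 dB

29.7 dB


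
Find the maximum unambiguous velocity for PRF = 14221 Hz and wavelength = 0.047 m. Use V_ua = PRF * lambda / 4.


V_ua = 14221 * 0.047 / 4 = 167.1 m/s

167.1 m/s


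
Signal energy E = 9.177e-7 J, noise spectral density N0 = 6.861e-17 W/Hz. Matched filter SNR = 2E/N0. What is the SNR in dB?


SNR_lin = 2 * 9.177e-7 / 6.861e-17 = 2.675e10
SNR_dB = 10*log10(2.675e10) = 104.3 dB

104.3 dB


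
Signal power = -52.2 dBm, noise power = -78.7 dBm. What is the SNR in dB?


SNR = -52.2 - (-78.7) = 26.5 dB

26.5 dB


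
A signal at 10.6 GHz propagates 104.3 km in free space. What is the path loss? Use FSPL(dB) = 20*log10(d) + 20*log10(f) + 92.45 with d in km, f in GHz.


20*log10(104.3) = 40.37
20*log10(10.6) = 20.51
FSPL = 153.3 dB

153.3 dB


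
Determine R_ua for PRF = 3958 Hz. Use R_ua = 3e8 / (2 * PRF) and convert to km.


R_ua = 3e8 / (2 * 3958) = 37897.9 m = 37.9 km

37.9 km


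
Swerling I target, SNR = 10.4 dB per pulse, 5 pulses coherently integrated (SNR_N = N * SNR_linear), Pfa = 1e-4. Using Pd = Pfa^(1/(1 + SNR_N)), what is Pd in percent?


SNR_lin = 10^(10.4/10) = 10.96478
SNR_N = 5 * 10.96478 = 54.8239
1/(1 + SNR_N) = 1/55.8239 = 0.0179135
Pd = (1e-4)^0.0179135 = 0.8479
Pd = 84.8%

84.8%


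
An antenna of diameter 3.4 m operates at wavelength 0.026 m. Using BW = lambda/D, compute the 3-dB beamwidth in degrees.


BW_rad = 0.026 / 3.4 = 0.007647
BW_deg = 0.44 degrees

0.44 degrees


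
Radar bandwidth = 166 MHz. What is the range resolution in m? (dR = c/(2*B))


dR = 3e8 / (2 * 166000000.0) = 0.9 m

0.9 m


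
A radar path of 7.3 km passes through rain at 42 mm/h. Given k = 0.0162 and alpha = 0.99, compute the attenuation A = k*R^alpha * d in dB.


gamma = 0.0162 * 42^0.99 = 0.655438 dB/km
A = 0.655438 * 7.3 = 4.78 dB

4.78 dB


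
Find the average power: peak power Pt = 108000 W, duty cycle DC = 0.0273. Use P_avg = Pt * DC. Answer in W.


P_avg = 108000 * 0.0273 = 2948.4 W

2948.4 W


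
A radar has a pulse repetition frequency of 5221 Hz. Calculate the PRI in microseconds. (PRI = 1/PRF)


PRI = 1/5221 = 0.0001915342 s = 191.5 us

191.5 us


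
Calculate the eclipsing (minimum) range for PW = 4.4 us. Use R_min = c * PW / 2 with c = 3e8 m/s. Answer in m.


R_min = 3e8 * 4.4e-6 / 2 = 660.0 m

660.0 m


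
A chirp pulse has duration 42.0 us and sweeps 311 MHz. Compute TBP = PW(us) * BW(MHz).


TBP = 42.0 * 311 = 13062.0

13062.0


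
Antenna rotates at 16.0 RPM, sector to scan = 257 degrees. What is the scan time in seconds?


t = 257 / (16.0 * 360) * 60 = 2.68 s

2.68 s


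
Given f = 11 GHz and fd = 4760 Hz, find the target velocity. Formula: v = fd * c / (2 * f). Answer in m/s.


v = 4760 * 3e8 / (2 * 11000000000.0) = 64.9 m/s

64.9 m/s


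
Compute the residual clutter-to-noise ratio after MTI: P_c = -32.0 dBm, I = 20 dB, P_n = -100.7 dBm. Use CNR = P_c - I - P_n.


CNR = -32.0 - 20 - (-100.7) = 48.7 dB

48.7 dB


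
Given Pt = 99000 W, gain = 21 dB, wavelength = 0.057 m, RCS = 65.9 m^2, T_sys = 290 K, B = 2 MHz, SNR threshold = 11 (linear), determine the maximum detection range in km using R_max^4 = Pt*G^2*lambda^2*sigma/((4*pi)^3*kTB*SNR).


G_lin = 10^(21/10) = 125.892541
R^4 = 99000 * 125.892541^2 * 0.057^2 * 65.9 / ((4*pi)^3 * 1.38e-23 * 290 * 2000000.0 * 11)
R^4 = 1.92283e18 m^4
R_max = (1.92283e18)^(1/4) = 37237.9 m = 37.2 km

37.2 km


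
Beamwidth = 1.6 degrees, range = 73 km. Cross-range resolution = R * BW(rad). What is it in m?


BW_rad = 0.027925268
CR = 73000 * 0.027925268 = 2038.5 m

2038.5 m


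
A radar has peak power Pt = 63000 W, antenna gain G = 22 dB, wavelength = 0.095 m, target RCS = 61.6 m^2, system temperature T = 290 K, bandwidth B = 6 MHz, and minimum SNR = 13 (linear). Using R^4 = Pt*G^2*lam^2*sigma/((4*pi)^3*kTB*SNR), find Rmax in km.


G_lin = 10^(22/10) = 158.489319
R^4 = 63000 * 158.489319^2 * 0.095^2 * 61.6 / ((4*pi)^3 * 1.38e-23 * 290 * 6000000.0 * 13)
R^4 = 1.42026e18 m^4
R_max = (1.42026e18)^(1/4) = 34521.7 m = 34.5 km

34.5 km


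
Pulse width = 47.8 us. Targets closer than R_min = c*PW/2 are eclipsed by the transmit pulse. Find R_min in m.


R_min = 3e8 * 47.8e-6 / 2 = 7170.0 m

7170.0 m


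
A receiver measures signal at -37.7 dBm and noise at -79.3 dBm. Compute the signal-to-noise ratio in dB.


SNR = -37.7 - (-79.3) = 41.6 dB

41.6 dB


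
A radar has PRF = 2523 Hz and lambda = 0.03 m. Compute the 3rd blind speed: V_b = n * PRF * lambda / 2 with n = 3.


V_blind = 3 * 2523 * 0.03 / 2 = 113.5 m/s

113.5 m/s


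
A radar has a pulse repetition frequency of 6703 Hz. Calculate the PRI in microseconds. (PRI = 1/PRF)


PRI = 1/6703 = 0.0001491869 s = 149.2 us

149.2 us


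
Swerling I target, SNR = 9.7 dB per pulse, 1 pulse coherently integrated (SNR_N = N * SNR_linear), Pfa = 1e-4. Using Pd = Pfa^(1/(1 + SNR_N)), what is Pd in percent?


SNR_lin = 10^(9.7/10) = 9.33254
SNR_N = 1 * 9.33254 = 9.33254
1/(1 + SNR_N) = 1/10.33254 = 0.0967816
Pd = (1e-4)^0.0967816 = 0.41008
Pd = 41.0%

41.0%


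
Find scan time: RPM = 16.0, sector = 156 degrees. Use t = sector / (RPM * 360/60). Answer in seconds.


t = 156 / (16.0 * 360) * 60 = 1.63 s

1.63 s


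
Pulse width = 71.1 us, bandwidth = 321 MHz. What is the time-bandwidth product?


TBP = 71.1 * 321 = 22823.1

22823.1


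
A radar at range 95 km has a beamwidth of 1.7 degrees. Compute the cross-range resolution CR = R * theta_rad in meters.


BW_rad = 0.029670597
CR = 95000 * 0.029670597 = 2818.7 m

2818.7 m


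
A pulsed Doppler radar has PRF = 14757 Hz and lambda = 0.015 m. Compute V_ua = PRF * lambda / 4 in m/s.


V_ua = 14757 * 0.015 / 4 = 55.3 m/s

55.3 m/s


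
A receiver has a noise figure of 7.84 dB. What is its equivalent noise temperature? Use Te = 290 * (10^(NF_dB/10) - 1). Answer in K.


NF_lin = 10^(7.84/10) = 6.08135
Te = 290 * (6.08135 - 1) = 1473.6 K

1473.6 K


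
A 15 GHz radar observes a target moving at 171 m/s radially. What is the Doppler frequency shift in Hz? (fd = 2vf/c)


fd = 2 * 171 * 15000000000.0 / 3e8 = 17100.0 Hz

17100.0 Hz


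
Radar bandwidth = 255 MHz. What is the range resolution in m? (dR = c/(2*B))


dR = 3e8 / (2 * 255000000.0) = 0.59 m

0.59 m


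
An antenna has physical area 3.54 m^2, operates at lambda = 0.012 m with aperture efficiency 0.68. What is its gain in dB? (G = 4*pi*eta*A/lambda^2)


G_linear = 4*pi*0.68*3.54/0.012^2 = 210067.83
G_dB = 10*log10(210067.83) = 53.2 dB

53.2 dB


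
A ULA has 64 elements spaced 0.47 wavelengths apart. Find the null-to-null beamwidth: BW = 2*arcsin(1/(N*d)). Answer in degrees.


1/(N*d) = 1/(64*0.47) = 0.033245
BW = 2*arcsin(0.033245) = 3.8 degrees

3.8 degrees


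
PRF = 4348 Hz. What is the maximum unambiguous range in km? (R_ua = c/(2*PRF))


R_ua = 3e8 / (2 * 4348) = 34498.6 m = 34.5 km

34.5 km


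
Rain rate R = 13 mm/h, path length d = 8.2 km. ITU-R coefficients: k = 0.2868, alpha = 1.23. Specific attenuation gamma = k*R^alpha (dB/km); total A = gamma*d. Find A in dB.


gamma = 0.2868 * 13^1.23 = 6.725576 dB/km
A = 6.725576 * 8.2 = 55.15 dB

55.15 dB


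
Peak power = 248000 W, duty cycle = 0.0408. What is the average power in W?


P_avg = 248000 * 0.0408 = 10118.4 W

10118.4 W


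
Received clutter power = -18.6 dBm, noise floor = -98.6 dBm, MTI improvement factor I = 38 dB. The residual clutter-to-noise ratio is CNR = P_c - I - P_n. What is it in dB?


CNR = -18.6 - 38 - (-98.6) = 42.0 dB

42.0 dB


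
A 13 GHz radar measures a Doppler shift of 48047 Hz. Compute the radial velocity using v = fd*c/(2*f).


v = 48047 * 3e8 / (2 * 13000000000.0) = 554.4 m/s

554.4 m/s
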